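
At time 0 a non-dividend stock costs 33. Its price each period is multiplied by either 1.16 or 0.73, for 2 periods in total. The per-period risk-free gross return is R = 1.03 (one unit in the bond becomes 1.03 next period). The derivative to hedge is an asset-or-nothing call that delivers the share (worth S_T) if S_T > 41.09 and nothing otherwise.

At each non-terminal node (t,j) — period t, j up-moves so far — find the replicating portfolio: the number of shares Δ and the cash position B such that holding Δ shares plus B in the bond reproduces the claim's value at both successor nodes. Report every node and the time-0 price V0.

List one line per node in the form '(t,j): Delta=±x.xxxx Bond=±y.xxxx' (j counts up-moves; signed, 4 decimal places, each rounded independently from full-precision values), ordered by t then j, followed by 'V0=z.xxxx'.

Under the risk-neutral measure, an up-move has probability p* = (R−d)/(u−d) = 0.6977 and values discount at R = 1.03.
At expiry t=2: V(2,0)=0.0000, V(2,1)=0.0000, V(2,2)=44.4048
(1,0): S=24.0900. Δ = (V_up−V_dn)/(S_up−S_dn) = (0.0000−0.0000)/(27.9444−17.5857) = 0.0000. V = [p*·0.0000 + (1−p*)·0.0000]/1.03 = 0.0000. B = V − Δ·S = 0.0000.
(1,1): S=38.2800. Δ = (V_up−V_dn)/(S_up−S_dn) = (44.4048−0.0000)/(44.4048−27.9444) = 2.6977. V = [p*·44.4048 + (1−p*)·0.0000]/1.03 = 30.0778. B = V − Δ·S = -73.1892.
(0,0): S=33.0000. Δ = (V_up−V_dn)/(S_up−S_dn) = (30.0778−0.0000)/(38.2800−24.0900) = 2.1196. V = [p*·30.0778 + (1−p*)·0.0000]/1.03 = 20.3733. B = V − Δ·S = -49.5750.
The time-0 hedge costs 20.3733, which is the no-arbitrage price.

(0,0): Delta=2.1196 Bond=-49.5750
(1,0): Delta=0.0000 Bond=0.0000
(1,1): Delta=2.6977 Bond=-73.1892
V0=20.3733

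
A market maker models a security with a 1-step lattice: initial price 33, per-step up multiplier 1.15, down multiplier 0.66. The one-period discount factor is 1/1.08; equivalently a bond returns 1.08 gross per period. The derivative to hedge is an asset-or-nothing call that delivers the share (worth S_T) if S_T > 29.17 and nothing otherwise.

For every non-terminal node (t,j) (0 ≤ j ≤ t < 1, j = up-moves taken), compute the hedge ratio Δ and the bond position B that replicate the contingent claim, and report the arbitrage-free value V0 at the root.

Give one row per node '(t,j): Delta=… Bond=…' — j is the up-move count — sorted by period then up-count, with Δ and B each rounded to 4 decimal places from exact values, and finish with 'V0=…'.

(0,0): Delta=2.3469 Bond=-47.3299
V0=30.1190

Risk-neutral probability p* = (R−d)/(u−d) = (1.08−0.66)/(1.15−0.66) = 0.8571.
At expiry t=1: V(1,0)=0.0000, V(1,1)=37.9500
(0,0): S=33.0000. Δ = (V_up−V_dn)/(S_up−S_dn) = (37.9500−0.0000)/(37.9500−21.7800) = 2.3469. V = [p*·37.9500 + (1−p*)·0.0000]/1.08 = 30.1190. B = V − Δ·S = -47.3299.
Check: Δ(0,0)·S0 + B(0,0) = 30.1190 = V0.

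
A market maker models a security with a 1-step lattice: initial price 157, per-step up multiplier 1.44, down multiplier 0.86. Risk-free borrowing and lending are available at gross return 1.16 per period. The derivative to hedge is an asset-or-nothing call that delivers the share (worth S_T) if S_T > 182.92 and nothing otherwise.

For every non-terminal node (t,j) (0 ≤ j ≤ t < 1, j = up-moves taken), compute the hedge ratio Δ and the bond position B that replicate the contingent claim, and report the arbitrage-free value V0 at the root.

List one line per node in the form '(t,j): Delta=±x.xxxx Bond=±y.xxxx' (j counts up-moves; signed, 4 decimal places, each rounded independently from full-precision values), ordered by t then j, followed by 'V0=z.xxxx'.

Under the risk-neutral measure, an up-move has probability p* = (R−d)/(u−d) = 0.5172 and values discount at R = 1.16.
Terminal values V(1,·): V(1,0)=0.0000, V(1,1)=226.0800
  t=0,j=0: stock 157.0000 → up 226.0800 (V=226.0800), down 135.0200 (V=0.0000). Price 100.8086; hedge Δ=2.4828, bond B=-288.9845.
Root portfolio cost Δ·157+B reproduces V0=100.8086.

(0,0): Delta=2.4828 Bond=-288.9845
V0=100.8086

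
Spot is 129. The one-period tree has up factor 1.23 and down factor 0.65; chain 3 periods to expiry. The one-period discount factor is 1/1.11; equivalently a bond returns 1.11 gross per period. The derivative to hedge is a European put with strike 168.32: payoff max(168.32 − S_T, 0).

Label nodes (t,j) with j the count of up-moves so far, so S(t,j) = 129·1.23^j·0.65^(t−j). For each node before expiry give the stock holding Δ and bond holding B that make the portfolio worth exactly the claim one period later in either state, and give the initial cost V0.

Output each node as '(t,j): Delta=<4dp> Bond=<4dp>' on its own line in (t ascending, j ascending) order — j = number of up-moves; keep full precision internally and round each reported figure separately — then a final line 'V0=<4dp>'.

No-arbitrage ⇒ martingale measure with p* = (R−d)/(u−d) = 0.7931.
At expiry t=3: V(3,0)=132.8934, V(3,1)=101.2819, V(3,2)=41.4633, V(3,3)=0.0000
  t=2,j=0: stock 54.5025 → up 67.0381 (V=101.2819), down 35.4266 (V=132.8934). Price 97.1371; hedge Δ=-1.0000, bond B=151.6396.
  t=2,j=1: stock 103.1355 → up 126.8567 (V=41.4633), down 67.0381 (V=101.2819). Price 48.5041; hedge Δ=-1.0000, bond B=151.6396.
  t=2,j=2: stock 195.1641 → up 240.0518 (V=0.0000), down 126.8567 (V=41.4633). Price 7.7285; hedge Δ=-0.3663, bond B=79.2170.
  t=1,j=0: stock 83.8500 → up 103.1355 (V=48.5041), down 54.5025 (V=97.1371). Price 52.7623; hedge Δ=-1.0000, bond B=136.6123.
  t=1,j=1: stock 158.6700 → up 195.1641 (V=7.7285), down 103.1355 (V=48.5041). Price 14.5629; hedge Δ=-0.4431, bond B=84.8658.
  t=0,j=0: stock 129.0000 → up 158.6700 (V=14.5629), down 83.8500 (V=52.7623). Price 20.2398; hedge Δ=-0.5106, bond B=86.1008.
Each (Δ,B) replicates both successor values, so the strategy is self-financing and V0 is arbitrage-free.

(0,0): Delta=-0.5106 Bond=86.1008
(1,0): Delta=-1.0000 Bond=136.6123
(1,1): Delta=-0.4431 Bond=84.8658
(2,0): Delta=-1.0000 Bond=151.6396
(2,1): Delta=-1.0000 Bond=151.6396
(2,2): Delta=-0.3663 Bond=79.2170
V0=20.2398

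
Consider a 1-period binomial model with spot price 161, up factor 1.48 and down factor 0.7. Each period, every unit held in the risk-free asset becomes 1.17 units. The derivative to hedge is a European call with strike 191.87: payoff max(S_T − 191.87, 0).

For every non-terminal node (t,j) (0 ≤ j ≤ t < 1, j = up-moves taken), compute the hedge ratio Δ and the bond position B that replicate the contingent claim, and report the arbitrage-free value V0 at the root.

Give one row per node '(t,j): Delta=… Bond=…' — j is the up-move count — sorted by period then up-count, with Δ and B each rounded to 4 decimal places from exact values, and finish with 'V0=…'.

(0,0): Delta=0.3696 Bond=-35.5983
V0=23.9017

Risk-neutral probability p* = (R−d)/(u−d) = (1.17−0.7)/(1.48−0.7) = 0.6026.
Terminal values V(1,·): V(1,0)=0.0000, V(1,1)=46.4100
  t=0,j=0: stock 161.0000 → up 238.2800 (V=46.4100), down 112.7000 (V=0.0000). Price 23.9017; hedge Δ=0.3696, bond B=-35.5983.
Each (Δ,B) replicates both successor values, so the strategy is self-financing and V0 is arbitrage-free.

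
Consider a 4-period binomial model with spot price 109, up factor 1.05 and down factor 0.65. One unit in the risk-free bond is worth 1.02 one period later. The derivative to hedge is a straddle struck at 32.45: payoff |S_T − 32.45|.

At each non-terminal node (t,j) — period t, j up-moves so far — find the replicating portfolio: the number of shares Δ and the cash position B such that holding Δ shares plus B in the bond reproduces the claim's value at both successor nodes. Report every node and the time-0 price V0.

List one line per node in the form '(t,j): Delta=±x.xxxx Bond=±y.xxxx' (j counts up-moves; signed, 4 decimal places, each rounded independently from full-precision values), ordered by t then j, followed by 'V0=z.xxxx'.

(0,0): Delta=0.9991 Bond=-29.8763
(1,0): Delta=0.9858 Bond=-29.5348
(1,1): Delta=0.9998 Bond=-30.5500
(2,0): Delta=0.8041 Bond=-21.7543
(2,1): Delta=0.9950 Bond=-30.8042
(2,2): Delta=1.0000 Bond=-31.1899
(3,0): Delta=-1.0000 Bond=31.8137
(3,1): Delta=0.8946 Bond=-26.5680
(3,2): Delta=1.0000 Bond=-31.8137
(3,3): Delta=1.0000 Bond=-31.8137
V0=79.0249

Risk-neutral probability p* = (R−d)/(u−d) = (1.02−0.65)/(1.05−0.65) = 0.9250.
Terminal values V(4,·): V(4,0)=12.9928, V(4,1)=1.0192, V(4,2)=18.3229, V(4,3)=49.5677, V(4,4)=100.0402
  t=3,j=0: stock 29.9341 → up 31.4308 (V=1.0192), down 19.4572 (V=12.9928). Price 1.8796; hedge Δ=-1.0000, bond B=31.8137.
  t=3,j=1: stock 48.3551 → up 50.7729 (V=18.3229), down 31.4308 (V=1.0192). Price 16.6913; hedge Δ=0.8946, bond B=-26.5680.
  t=3,j=2: stock 78.1121 → up 82.0177 (V=49.5677), down 50.7729 (V=18.3229). Price 46.2984; hedge Δ=1.0000, bond B=-31.8137.
  t=3,j=3: stock 126.1811 → up 132.4902 (V=100.0402), down 82.0177 (V=49.5677). Price 94.3674; hedge Δ=1.0000, bond B=-31.8137.
  t=2,j=0: stock 46.0525 → up 48.3551 (V=16.6913), down 29.9341 (V=1.8796). Price 15.2749; hedge Δ=0.8041, bond B=-21.7543.
  t=2,j=1: stock 74.3925 → up 78.1121 (V=46.2984), down 48.3551 (V=16.6913). Price 43.2136; hedge Δ=0.9950, bond B=-30.8042.
  t=2,j=2: stock 120.1725 → up 126.1811 (V=94.3674), down 78.1121 (V=46.2984). Price 88.9826; hedge Δ=1.0000, bond B=-31.1899.
  t=1,j=0: stock 70.8500 → up 74.3925 (V=43.2136), down 46.0525 (V=15.2749). Price 40.3120; hedge Δ=0.9858, bond B=-29.5348.
  t=1,j=1: stock 114.4500 → up 120.1725 (V=88.9826), down 74.3925 (V=43.2136). Price 83.8725; hedge Δ=0.9998, bond B=-30.5500.
  t=0,j=0: stock 109.0000 → up 114.4500 (V=83.8725), down 70.8500 (V=40.3120). Price 79.0249; hedge Δ=0.9991, bond B=-29.8763.
Self-financing check: at every node Δ·S+B equals the discounted successor values.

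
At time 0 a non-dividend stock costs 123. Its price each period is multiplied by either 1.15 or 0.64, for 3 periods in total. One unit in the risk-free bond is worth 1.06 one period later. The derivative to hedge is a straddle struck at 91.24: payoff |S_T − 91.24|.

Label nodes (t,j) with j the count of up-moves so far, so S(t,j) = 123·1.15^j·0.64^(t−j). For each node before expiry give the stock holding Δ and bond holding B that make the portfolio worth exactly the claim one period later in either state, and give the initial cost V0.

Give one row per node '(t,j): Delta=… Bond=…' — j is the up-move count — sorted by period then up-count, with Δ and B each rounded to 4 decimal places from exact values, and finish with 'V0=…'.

(0,0): Delta=0.7026 Bond=-35.1839
(1,0): Delta=-0.5020 Bond=57.5337
(1,1): Delta=0.8463 Bond=-57.6154
(2,0): Delta=-1.0000 Bond=86.0755
(2,1): Delta=-0.4426 Bond=55.6093
(2,2): Delta=1.0000 Bond=-86.0755
V0=51.2402

The replicating-portfolio and risk-neutral prices coincide; use p* = (1.06−0.64)/(1.15−0.64) = 0.8235 for the latter.
Terminal payoffs: V(3,0)=58.9963, V(3,1)=33.3021, V(3,2)=12.8672, V(3,3)=95.8276
Node (2,0) S=50.3808: V=(p*·33.3021+(1−p*)·58.9963)/1.06=35.6947; Δ=(33.3021−58.9963)/(57.9379−32.2437)=-1.0000; B=V−Δ·S=86.0755
Node (2,1) S=90.5280: V=(p*·12.8672+(1−p*)·33.3021)/1.06=15.5409; Δ=(12.8672−33.3021)/(104.1072−57.9379)=-0.4426; B=V−Δ·S=55.6093
Node (2,2) S=162.6675: V=(p*·95.8276+(1−p*)·12.8672)/1.06=76.5920; Δ=(95.8276−12.8672)/(187.0676−104.1072)=1.0000; B=V−Δ·S=-86.0755
Node (1,0) S=78.7200: V=(p*·15.5409+(1−p*)·35.6947)/1.06=18.0165; Δ=(15.5409−35.6947)/(90.5280−50.3808)=-0.5020; B=V−Δ·S=57.5337
Node (1,1) S=141.4500: V=(p*·76.5920+(1−p*)·15.5409)/1.06=62.0927; Δ=(76.5920−15.5409)/(162.6675−90.5280)=0.8463; B=V−Δ·S=-57.6154
Node (0,0) S=123.0000: V=(p*·62.0927+(1−p*)·18.0165)/1.06=51.2402; Δ=(62.0927−18.0165)/(141.4500−78.7200)=0.7026; B=V−Δ·S=-35.1839
Self-financing check: at every node Δ·S+B equals the discounted successor values.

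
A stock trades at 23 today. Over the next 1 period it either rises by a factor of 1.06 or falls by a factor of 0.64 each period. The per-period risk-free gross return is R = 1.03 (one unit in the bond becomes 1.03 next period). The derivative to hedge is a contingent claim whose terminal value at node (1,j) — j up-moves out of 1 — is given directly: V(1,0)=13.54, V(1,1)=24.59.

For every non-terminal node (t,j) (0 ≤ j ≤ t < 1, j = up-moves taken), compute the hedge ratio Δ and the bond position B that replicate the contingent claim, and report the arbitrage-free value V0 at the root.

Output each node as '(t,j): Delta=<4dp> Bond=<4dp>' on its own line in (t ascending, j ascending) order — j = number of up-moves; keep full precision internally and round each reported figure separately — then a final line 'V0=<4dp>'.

Risk-neutral probability p* = (R−d)/(u−d) = (1.03−0.64)/(1.06−0.64) = 0.9286.
Terminal values V(1,·): V(1,0)=13.5400, V(1,1)=24.5900
  t=0,j=0: stock 23.0000 → up 24.3800 (V=24.5900), down 14.7200 (V=13.5400). Price 23.1075; hedge Δ=1.1439, bond B=-3.2020.
Each (Δ,B) replicates both successor values, so the strategy is self-financing and V0 is arbitrage-free.

(0,0): Delta=1.1439 Bond=-3.2020
V0=23.1075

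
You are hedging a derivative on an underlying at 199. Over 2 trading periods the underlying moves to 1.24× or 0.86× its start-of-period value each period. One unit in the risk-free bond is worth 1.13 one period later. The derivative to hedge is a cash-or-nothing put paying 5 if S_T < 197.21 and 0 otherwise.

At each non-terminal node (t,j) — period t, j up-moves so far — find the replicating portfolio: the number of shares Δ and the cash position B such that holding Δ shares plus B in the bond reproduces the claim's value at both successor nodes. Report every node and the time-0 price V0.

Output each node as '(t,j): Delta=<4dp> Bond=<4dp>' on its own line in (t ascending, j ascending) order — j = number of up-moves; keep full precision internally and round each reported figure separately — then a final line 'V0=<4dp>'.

(0,0): Delta=-0.0169 Bond=3.6988
(1,0): Delta=-0.0769 Bond=14.4388
(1,1): Delta=0.0000 Bond=0.0000
V0=0.3281

Under the risk-neutral measure, an up-move has probability p* = (R−d)/(u−d) = 0.7105 and values discount at R = 1.13.
At expiry t=2: V(2,0)=5.0000, V(2,1)=0.0000, V(2,2)=0.0000
  t=1,j=0: stock 171.1400 → up 212.2136 (V=0.0000), down 147.1804 (V=5.0000). Price 1.2809; hedge Δ=-0.0769, bond B=14.4388.
  t=1,j=1: stock 246.7600 → up 305.9824 (V=0.0000), down 212.2136 (V=0.0000). Price 0.0000; hedge Δ=0.0000, bond B=0.0000.
  t=0,j=0: stock 199.0000 → up 246.7600 (V=0.0000), down 171.1400 (V=1.2809). Price 0.3281; hedge Δ=-0.0169, bond B=3.6988.
Self-financing check: at every node Δ·S+B equals the discounted successor values.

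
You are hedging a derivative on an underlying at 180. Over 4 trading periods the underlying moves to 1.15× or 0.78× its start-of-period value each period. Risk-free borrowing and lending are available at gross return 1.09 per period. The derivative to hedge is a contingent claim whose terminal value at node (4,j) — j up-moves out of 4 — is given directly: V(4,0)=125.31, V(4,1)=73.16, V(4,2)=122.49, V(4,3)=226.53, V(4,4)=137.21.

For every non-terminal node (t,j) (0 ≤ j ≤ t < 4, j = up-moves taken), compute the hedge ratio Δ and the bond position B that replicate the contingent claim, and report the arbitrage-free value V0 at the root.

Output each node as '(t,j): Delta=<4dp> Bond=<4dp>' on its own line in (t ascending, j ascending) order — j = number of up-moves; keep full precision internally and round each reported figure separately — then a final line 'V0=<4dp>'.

Since d<R<u, set p* = (R−d)/(u−d) = 0.8378; price each node as the discounted p*-expectation of its children.
Terminal values V(4,·): V(4,0)=125.3100, V(4,1)=73.1600, V(4,2)=122.4900, V(4,3)=226.5300, V(4,4)=137.2100
Node (3,0) S=85.4194: V=(p*·73.1600+(1−p*)·125.3100)/1.09=74.8778; Δ=(73.1600−125.3100)/(98.2323−66.6271)=-1.6500; B=V−Δ·S=215.8237
Node (3,1) S=125.9388: V=(p*·122.4900+(1−p*)·73.1600)/1.09=105.0372; Δ=(122.4900−73.1600)/(144.8296−98.2323)=1.0586; B=V−Δ·S=-28.2871
Node (3,2) S=185.6790: V=(p*·226.5300+(1−p*)·122.4900)/1.09=192.3474; Δ=(226.5300−122.4900)/(213.5308−144.8296)=1.5144; B=V−Δ·S=-88.8418
Node (3,3) S=273.7575: V=(p*·137.2100+(1−p*)·226.5300)/1.09=139.1691; Δ=(137.2100−226.5300)/(314.8211−213.5308)=-0.8818; B=V−Δ·S=380.5745
Node (2,0) S=109.5120: V=(p*·105.0372+(1−p*)·74.8778)/1.09=91.8775; Δ=(105.0372−74.8778)/(125.9388−85.4194)=0.7443; B=V−Δ·S=10.3655
Node (2,1) S=161.4600: V=(p*·192.3474+(1−p*)·105.0372)/1.09=163.4761; Δ=(192.3474−105.0372)/(185.6790−125.9388)=1.4615; B=V−Δ·S=-72.4974
Node (2,2) S=238.0500: V=(p*·139.1691+(1−p*)·192.3474)/1.09=135.5896; Δ=(139.1691−192.3474)/(273.7575−185.6790)=-0.6038; B=V−Δ·S=279.3146
Node (1,0) S=140.4000: V=(p*·163.4761+(1−p*)·91.8775)/1.09=139.3262; Δ=(163.4761−91.8775)/(161.4600−109.5120)=1.3783; B=V−Δ·S=-54.1836
Node (1,1) S=207.0000: V=(p*·135.5896+(1−p*)·163.4761)/1.09=128.5428; Δ=(135.5896−163.4761)/(238.0500−161.4600)=-0.3641; B=V−Δ·S=203.9120
Node (0,0) S=180.0000: V=(p*·128.5428+(1−p*)·139.3262)/1.09=119.5335; Δ=(128.5428−139.3262)/(207.0000−140.4000)=-0.1619; B=V−Δ·S=148.6776
Self-financing check: at every node Δ·S+B equals the discounted successor values.

(0,0): Delta=-0.1619 Bond=148.6776
(1,0): Delta=1.3783 Bond=-54.1836
(1,1): Delta=-0.3641 Bond=203.9120
(2,0): Delta=0.7443 Bond=10.3655
(2,1): Delta=1.4615 Bond=-72.4974
(2,2): Delta=-0.6038 Bond=279.3146
(3,0): Delta=-1.6500 Bond=215.8237
(3,1): Delta=1.0586 Bond=-28.2871
(3,2): Delta=1.5144 Bond=-88.8418
(3,3): Delta=-0.8818 Bond=380.5745
V0=119.5335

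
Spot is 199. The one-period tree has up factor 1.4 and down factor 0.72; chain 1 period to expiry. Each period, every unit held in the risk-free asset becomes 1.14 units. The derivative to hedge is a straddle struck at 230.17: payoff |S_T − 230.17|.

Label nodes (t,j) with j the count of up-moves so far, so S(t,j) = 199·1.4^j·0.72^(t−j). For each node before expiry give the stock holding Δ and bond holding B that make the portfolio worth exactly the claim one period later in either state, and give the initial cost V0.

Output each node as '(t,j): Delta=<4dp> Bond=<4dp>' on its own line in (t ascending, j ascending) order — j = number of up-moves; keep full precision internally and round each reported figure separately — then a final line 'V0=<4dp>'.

The replicating-portfolio and risk-neutral prices coincide; use p* = (1.14−0.72)/(1.4−0.72) = 0.6176 for the latter.
Payoff layer (t=1): V(1,0)=86.8900, V(1,1)=48.4300
(0,0): S=199.0000. Δ = (V_up−V_dn)/(S_up−S_dn) = (48.4300−86.8900)/(278.6000−143.2800) = -0.2842. V = [p*·48.4300 + (1−p*)·86.8900]/1.14 = 55.3818. B = V − Δ·S = 111.9407.
Root portfolio cost Δ·199+B reproduces V0=55.3818.

(0,0): Delta=-0.2842 Bond=111.9407
V0=55.3818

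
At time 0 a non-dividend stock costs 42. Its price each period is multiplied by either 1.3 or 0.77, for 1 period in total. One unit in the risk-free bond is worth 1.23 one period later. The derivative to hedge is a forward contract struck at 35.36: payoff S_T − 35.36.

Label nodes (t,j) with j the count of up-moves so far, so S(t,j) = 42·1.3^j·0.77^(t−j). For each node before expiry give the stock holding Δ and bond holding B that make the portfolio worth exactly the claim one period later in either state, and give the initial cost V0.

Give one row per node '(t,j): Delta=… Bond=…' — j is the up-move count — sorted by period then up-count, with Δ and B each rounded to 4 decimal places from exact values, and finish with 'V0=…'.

Since d<R<u, set p* = (R−d)/(u−d) = 0.8679; price each node as the discounted p*-expectation of its children.
Terminal values V(1,·): V(1,0)=-3.0200, V(1,1)=19.2400
  t=0,j=0: stock 42.0000 → up 54.6000 (V=19.2400), down 32.3400 (V=-3.0200). Price 13.2520; hedge Δ=1.0000, bond B=-28.7480.
Self-financing check: at every node Δ·S+B equals the discounted successor values.

(0,0): Delta=1.0000 Bond=-28.7480
V0=13.2520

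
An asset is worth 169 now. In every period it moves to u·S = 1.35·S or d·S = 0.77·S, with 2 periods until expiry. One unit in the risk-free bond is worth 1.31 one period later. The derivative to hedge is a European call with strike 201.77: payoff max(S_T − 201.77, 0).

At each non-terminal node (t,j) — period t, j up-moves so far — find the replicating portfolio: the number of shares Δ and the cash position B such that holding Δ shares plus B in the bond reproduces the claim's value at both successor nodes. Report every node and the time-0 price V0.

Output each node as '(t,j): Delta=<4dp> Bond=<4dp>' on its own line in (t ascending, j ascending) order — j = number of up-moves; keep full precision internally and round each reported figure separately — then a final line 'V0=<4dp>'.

Under the risk-neutral measure, an up-move has probability p* = (R−d)/(u−d) = 0.9310 and values discount at R = 1.31.
At expiry t=2: V(2,0)=0.0000, V(2,1)=0.0000, V(2,2)=106.2325
Node (1,0) S=130.1300: V=(p*·0.0000+(1−p*)·0.0000)/1.31=0.0000; Δ=(0.0000−0.0000)/(175.6755−100.2001)=0.0000; B=V−Δ·S=0.0000
Node (1,1) S=228.1500: V=(p*·106.2325+(1−p*)·0.0000)/1.31=75.5009; Δ=(106.2325−0.0000)/(308.0025−175.6755)=0.8028; B=V−Δ·S=-107.6586
Node (0,0) S=169.0000: V=(p*·75.5009+(1−p*)·0.0000)/1.31=53.6595; Δ=(75.5009−0.0000)/(228.1500−130.1300)=0.7703; B=V−Δ·S=-76.5144
Check: Δ(0,0)·S0 + B(0,0) = 53.6595 = V0.

(0,0): Delta=0.7703 Bond=-76.5144
(1,0): Delta=0.0000 Bond=0.0000
(1,1): Delta=0.8028 Bond=-107.6586
V0=53.6595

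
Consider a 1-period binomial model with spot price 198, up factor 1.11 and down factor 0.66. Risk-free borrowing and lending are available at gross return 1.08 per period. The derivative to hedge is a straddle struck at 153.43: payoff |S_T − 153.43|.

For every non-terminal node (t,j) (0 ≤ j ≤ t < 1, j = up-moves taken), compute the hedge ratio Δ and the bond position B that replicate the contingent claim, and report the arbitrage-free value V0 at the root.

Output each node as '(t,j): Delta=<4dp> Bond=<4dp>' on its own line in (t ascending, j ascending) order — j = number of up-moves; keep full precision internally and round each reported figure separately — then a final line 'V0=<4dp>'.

Since d<R<u, set p* = (R−d)/(u−d) = 0.9333; price each node as the discounted p*-expectation of its children.
At expiry t=1: V(1,0)=22.7500, V(1,1)=66.3500
Node (0,0) S=198.0000: V=(p*·66.3500+(1−p*)·22.7500)/1.08=58.7438; Δ=(66.3500−22.7500)/(219.7800−130.6800)=0.4893; B=V−Δ·S=-38.1451
Each (Δ,B) replicates both successor values, so the strategy is self-financing and V0 is arbitrage-free.

(0,0): Delta=0.4893 Bond=-38.1451
V0=58.7438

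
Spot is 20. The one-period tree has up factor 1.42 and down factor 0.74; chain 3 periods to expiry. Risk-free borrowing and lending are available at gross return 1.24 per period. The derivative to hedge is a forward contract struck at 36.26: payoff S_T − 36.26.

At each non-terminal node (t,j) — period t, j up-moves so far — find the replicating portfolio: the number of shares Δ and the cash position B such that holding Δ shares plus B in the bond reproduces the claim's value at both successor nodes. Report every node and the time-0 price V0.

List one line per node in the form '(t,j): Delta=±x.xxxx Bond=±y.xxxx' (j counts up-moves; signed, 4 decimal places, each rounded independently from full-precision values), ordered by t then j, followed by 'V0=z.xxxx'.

Under the risk-neutral measure, an up-move has probability p* = (R−d)/(u−d) = 0.7353 and values discount at R = 1.24.
Terminal values V(3,·): V(3,0)=-28.1555, V(3,1)=-20.7082, V(3,2)=-6.4173, V(3,3)=21.0058
  t=2,j=0: stock 10.9520 → up 15.5518 (V=-20.7082), down 8.1045 (V=-28.1555). Price -18.2899; hedge Δ=1.0000, bond B=-29.2419.
  t=2,j=1: stock 21.0160 → up 29.8427 (V=-6.4173), down 15.5518 (V=-20.7082). Price -8.2259; hedge Δ=1.0000, bond B=-29.2419.
  t=2,j=2: stock 40.3280 → up 57.2658 (V=21.0058), down 29.8427 (V=-6.4173). Price 11.0861; hedge Δ=1.0000, bond B=-29.2419.
  t=1,j=0: stock 14.8000 → up 21.0160 (V=-8.2259), down 10.9520 (V=-18.2899). Price -8.7822; hedge Δ=1.0000, bond B=-23.5822.
  t=1,j=1: stock 28.4000 → up 40.3280 (V=11.0861), down 21.0160 (V=-8.2259). Price 4.8178; hedge Δ=1.0000, bond B=-23.5822.
  t=0,j=0: stock 20.0000 → up 28.4000 (V=4.8178), down 14.8000 (V=-8.7822). Price 0.9821; hedge Δ=1.0000, bond B=-19.0179.
The time-0 hedge costs 0.9821, which is the no-arbitrage price.

(0,0): Delta=1.0000 Bond=-19.0179
(1,0): Delta=1.0000 Bond=-23.5822
(1,1): Delta=1.0000 Bond=-23.5822
(2,0): Delta=1.0000 Bond=-29.2419
(2,1): Delta=1.0000 Bond=-29.2419
(2,2): Delta=1.0000 Bond=-29.2419
V0=0.9821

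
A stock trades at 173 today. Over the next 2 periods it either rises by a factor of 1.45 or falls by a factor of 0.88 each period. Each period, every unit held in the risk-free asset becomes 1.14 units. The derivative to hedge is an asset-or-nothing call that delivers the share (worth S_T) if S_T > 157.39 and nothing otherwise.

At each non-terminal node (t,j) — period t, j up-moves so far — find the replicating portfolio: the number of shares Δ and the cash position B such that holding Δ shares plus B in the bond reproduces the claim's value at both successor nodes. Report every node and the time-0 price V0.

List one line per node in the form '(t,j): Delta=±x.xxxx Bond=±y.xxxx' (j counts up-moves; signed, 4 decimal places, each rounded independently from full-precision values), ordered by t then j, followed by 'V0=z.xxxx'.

Risk-neutral probability p* = (R−d)/(u−d) = (1.14−0.88)/(1.45−0.88) = 0.4561.
Terminal values V(2,·): V(2,0)=0.0000, V(2,1)=220.7480, V(2,2)=363.7325
(1,0): S=152.2400. Δ = (V_up−V_dn)/(S_up−S_dn) = (220.7480−0.0000)/(220.7480−133.9712) = 2.5439. V = [p*·220.7480 + (1−p*)·0.0000]/1.14 = 88.3264. B = V − Δ·S = -298.9508.
(1,1): S=250.8500. Δ = (V_up−V_dn)/(S_up−S_dn) = (363.7325−220.7480)/(363.7325−220.7480) = 1.0000. V = [p*·363.7325 + (1−p*)·220.7480]/1.14 = 250.8500. B = V − Δ·S = 0.0000.
(0,0): S=173.0000. Δ = (V_up−V_dn)/(S_up−S_dn) = (250.8500−88.3264)/(250.8500−152.2400) = 1.6481. V = [p*·250.8500 + (1−p*)·88.3264]/1.14 = 142.5087. B = V − Δ·S = -142.6204.
The time-0 hedge costs 142.5087, which is the no-arbitrage price.

(0,0): Delta=1.6481 Bond=-142.6204
(1,0): Delta=2.5439 Bond=-298.9508
(1,1): Delta=1.0000 Bond=0.0000
V0=142.5087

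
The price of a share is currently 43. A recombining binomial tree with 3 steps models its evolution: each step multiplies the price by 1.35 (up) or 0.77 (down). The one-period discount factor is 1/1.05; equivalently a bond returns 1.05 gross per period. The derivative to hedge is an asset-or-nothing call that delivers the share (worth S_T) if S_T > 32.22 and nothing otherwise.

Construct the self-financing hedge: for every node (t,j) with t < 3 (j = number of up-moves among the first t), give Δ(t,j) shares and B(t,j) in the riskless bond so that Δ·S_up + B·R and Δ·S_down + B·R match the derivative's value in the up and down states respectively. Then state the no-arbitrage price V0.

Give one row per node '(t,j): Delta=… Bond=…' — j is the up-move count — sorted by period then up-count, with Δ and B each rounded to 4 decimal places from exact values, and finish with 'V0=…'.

Under the risk-neutral measure, an up-move has probability p* = (R−d)/(u−d) = 0.4828 and values discount at R = 1.05.
Terminal values V(3,·): V(3,0)=0.0000, V(3,1)=34.4178, V(3,2)=60.3430, V(3,3)=105.7961
(2,0): S=25.4947. Δ = (V_up−V_dn)/(S_up−S_dn) = (34.4178−0.0000)/(34.4178−19.6309) = 2.3276. V = [p*·34.4178 + (1−p*)·0.0000]/1.05 = 15.8243. B = V − Δ·S = -43.5168.
(2,1): S=44.6985. Δ = (V_up−V_dn)/(S_up−S_dn) = (60.3430−34.4178)/(60.3430−34.4178) = 1.0000. V = [p*·60.3430 + (1−p*)·34.4178]/1.05 = 44.6985. B = V − Δ·S = 0.0000.
(2,2): S=78.3675. Δ = (V_up−V_dn)/(S_up−S_dn) = (105.7961−60.3430)/(105.7961−60.3430) = 1.0000. V = [p*·105.7961 + (1−p*)·60.3430]/1.05 = 78.3675. B = V − Δ·S = 0.0000.
(1,0): S=33.1100. Δ = (V_up−V_dn)/(S_up−S_dn) = (44.6985−15.8243)/(44.6985−25.4947) = 1.5036. V = [p*·44.6985 + (1−p*)·15.8243]/1.05 = 28.3463. B = V − Δ·S = -21.4369.
(1,1): S=58.0500. Δ = (V_up−V_dn)/(S_up−S_dn) = (78.3675−44.6985)/(78.3675−44.6985) = 1.0000. V = [p*·78.3675 + (1−p*)·44.6985]/1.05 = 58.0500. B = V − Δ·S = 0.0000.
(0,0): S=43.0000. Δ = (V_up−V_dn)/(S_up−S_dn) = (58.0500−28.3463)/(58.0500−33.1100) = 1.1910. V = [p*·58.0500 + (1−p*)·28.3463]/1.05 = 40.6533. B = V − Δ·S = -10.5600.
Root portfolio cost Δ·43+B reproduces V0=40.6533.

(0,0): Delta=1.1910 Bond=-10.5600
(1,0): Delta=1.5036 Bond=-21.4369
(1,1): Delta=1.0000 Bond=0.0000
(2,0): Delta=2.3276 Bond=-43.5168
(2,1): Delta=1.0000 Bond=0.0000
(2,2): Delta=1.0000 Bond=0.0000
V0=40.6533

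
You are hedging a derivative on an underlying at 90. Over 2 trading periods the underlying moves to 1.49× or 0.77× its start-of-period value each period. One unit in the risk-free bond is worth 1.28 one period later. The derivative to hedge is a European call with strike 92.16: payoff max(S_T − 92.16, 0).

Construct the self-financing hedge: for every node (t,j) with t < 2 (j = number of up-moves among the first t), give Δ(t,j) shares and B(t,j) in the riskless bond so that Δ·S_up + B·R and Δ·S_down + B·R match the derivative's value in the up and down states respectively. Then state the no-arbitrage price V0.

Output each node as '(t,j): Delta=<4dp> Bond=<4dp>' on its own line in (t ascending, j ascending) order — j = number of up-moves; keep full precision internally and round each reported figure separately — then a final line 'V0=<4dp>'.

Under the risk-neutral measure, an up-move has probability p* = (R−d)/(u−d) = 0.7083 and values discount at R = 1.28.
Terminal values V(2,·): V(2,0)=0.0000, V(2,1)=11.0970, V(2,2)=107.6490
  t=1,j=0: stock 69.3000 → up 103.2570 (V=11.0970), down 53.3610 (V=0.0000). Price 6.1409; hedge Δ=0.2224, bond B=-9.2716.
  t=1,j=1: stock 134.1000 → up 199.8090 (V=107.6490), down 103.2570 (V=11.0970). Price 62.1000; hedge Δ=1.0000, bond B=-72.0000.
  t=0,j=0: stock 90.0000 → up 134.1000 (V=62.1000), down 69.3000 (V=6.1409). Price 35.7645; hedge Δ=0.8636, bond B=-41.9564.
Self-financing check: at every node Δ·S+B equals the discounted successor values.

(0,0): Delta=0.8636 Bond=-41.9564
(1,0): Delta=0.2224 Bond=-9.2716
(1,1): Delta=1.0000 Bond=-72.0000
V0=35.7645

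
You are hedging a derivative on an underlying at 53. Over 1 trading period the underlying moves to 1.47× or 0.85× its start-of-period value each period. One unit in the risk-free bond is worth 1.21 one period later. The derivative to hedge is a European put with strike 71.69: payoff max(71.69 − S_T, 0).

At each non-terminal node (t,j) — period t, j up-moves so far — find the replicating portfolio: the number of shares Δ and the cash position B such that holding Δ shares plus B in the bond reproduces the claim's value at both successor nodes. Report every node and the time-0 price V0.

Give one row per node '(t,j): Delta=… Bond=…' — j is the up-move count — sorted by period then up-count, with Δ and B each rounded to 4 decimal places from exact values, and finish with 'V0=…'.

The replicating-portfolio and risk-neutral prices coincide; use p* = (1.21−0.85)/(1.47−0.85) = 0.5806 for the latter.
Payoff layer (t=1): V(1,0)=26.6400, V(1,1)=0.0000
  t=0,j=0: stock 53.0000 → up 77.9100 (V=0.0000), down 45.0500 (V=26.6400). Price 9.2327; hedge Δ=-0.8107, bond B=52.2005.
Check: Δ(0,0)·S0 + B(0,0) = 9.2327 = V0.

(0,0): Delta=-0.8107 Bond=52.2005
V0=9.2327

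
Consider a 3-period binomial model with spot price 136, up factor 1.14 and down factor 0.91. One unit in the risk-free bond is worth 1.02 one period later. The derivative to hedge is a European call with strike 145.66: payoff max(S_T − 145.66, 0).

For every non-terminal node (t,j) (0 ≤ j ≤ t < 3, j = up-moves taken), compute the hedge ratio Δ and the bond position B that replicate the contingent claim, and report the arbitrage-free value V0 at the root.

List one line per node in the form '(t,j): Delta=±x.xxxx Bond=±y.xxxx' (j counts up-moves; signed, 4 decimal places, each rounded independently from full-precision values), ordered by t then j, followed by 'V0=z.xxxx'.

Under the risk-neutral measure, an up-move has probability p* = (R−d)/(u−d) = 0.4783 and values discount at R = 1.02.
Terminal payoffs: V(3,0)=0.0000, V(3,1)=0.0000, V(3,2)=15.1785, V(3,3)=55.8300
  t=2,j=0: stock 112.6216 → up 128.3886 (V=0.0000), down 102.4857 (V=0.0000). Price 0.0000; hedge Δ=0.0000, bond B=0.0000.
  t=2,j=1: stock 141.0864 → up 160.8385 (V=15.1785), down 128.3886 (V=0.0000). Price 7.1169; hedge Δ=0.4678, bond B=-58.8765.
  t=2,j=2: stock 176.7456 → up 201.4900 (V=55.8300), down 160.8385 (V=15.1785). Price 33.9417; hedge Δ=1.0000, bond B=-142.8039.
  t=1,j=0: stock 123.7600 → up 141.0864 (V=7.1169), down 112.6216 (V=0.0000). Price 3.3370; hedge Δ=0.2500, bond B=-27.6062.
  t=1,j=1: stock 155.0400 → up 176.7456 (V=33.9417), down 141.0864 (V=7.1169). Price 19.5551; hedge Δ=0.7523, bond B=-97.0742.
  t=0,j=0: stock 136.0000 → up 155.0400 (V=19.5551), down 123.7600 (V=3.3370). Price 10.8760; hedge Δ=0.5185, bond B=-59.6373.
Each (Δ,B) replicates both successor values, so the strategy is self-financing and V0 is arbitrage-free.

(0,0): Delta=0.5185 Bond=-59.6373
(1,0): Delta=0.2500 Bond=-27.6062
(1,1): Delta=0.7523 Bond=-97.0742
(2,0): Delta=0.0000 Bond=0.0000
(2,1): Delta=0.4678 Bond=-58.8765
(2,2): Delta=1.0000 Bond=-142.8039
V0=10.8760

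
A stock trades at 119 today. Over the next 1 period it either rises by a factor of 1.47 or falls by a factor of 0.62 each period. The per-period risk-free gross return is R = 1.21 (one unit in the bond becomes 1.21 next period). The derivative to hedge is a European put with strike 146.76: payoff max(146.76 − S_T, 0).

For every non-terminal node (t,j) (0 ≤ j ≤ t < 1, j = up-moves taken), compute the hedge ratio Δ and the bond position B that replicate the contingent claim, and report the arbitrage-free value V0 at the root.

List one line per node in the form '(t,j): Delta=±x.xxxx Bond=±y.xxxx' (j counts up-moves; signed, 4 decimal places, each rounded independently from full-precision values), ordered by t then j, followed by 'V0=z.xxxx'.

Under the risk-neutral measure, an up-move has probability p* = (R−d)/(u−d) = 0.6941 and values discount at R = 1.21.
Terminal payoffs: V(1,0)=72.9800, V(1,1)=0.0000
  t=0,j=0: stock 119.0000 → up 174.9300 (V=0.0000), down 73.7800 (V=72.9800). Price 18.4490; hedge Δ=-0.7215, bond B=104.3078.
Check: Δ(0,0)·S0 + B(0,0) = 18.4490 = V0.

(0,0): Delta=-0.7215 Bond=104.3078
V0=18.4490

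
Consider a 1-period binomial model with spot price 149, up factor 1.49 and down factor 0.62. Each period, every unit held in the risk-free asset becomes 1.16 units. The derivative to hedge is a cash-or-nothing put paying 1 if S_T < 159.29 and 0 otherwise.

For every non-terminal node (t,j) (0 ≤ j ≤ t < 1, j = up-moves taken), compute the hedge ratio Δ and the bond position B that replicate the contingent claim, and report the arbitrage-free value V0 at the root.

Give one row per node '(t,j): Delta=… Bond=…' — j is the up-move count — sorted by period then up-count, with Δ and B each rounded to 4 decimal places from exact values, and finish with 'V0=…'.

(0,0): Delta=-0.0077 Bond=1.4764
V0=0.3270

Since d<R<u, set p* = (R−d)/(u−d) = 0.6207; price each node as the discounted p*-expectation of its children.
Terminal payoffs: V(1,0)=1.0000, V(1,1)=0.0000
(0,0): S=149.0000. Δ = (V_up−V_dn)/(S_up−S_dn) = (0.0000−1.0000)/(222.0100−92.3800) = -0.0077. V = [p*·0.0000 + (1−p*)·1.0000]/1.16 = 0.3270. B = V − Δ·S = 1.4764.
Self-financing check: at every node Δ·S+B equals the discounted successor values.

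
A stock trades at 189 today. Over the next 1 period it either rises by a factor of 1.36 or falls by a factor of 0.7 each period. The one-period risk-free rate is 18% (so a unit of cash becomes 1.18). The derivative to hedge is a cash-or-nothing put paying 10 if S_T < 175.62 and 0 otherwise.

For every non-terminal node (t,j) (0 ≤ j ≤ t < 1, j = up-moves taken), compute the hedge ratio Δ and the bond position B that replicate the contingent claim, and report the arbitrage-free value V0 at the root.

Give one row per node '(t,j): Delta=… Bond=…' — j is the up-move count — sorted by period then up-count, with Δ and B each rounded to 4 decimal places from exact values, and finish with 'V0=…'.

(0,0): Delta=-0.0802 Bond=17.4628
V0=2.3112

Risk-neutral probability p* = (R−d)/(u−d) = (1.18−0.7)/(1.36−0.7) = 0.7273.
Payoff layer (t=1): V(1,0)=10.0000, V(1,1)=0.0000
  t=0,j=0: stock 189.0000 → up 257.0400 (V=0.0000), down 132.3000 (V=10.0000). Price 2.3112; hedge Δ=-0.0802, bond B=17.4628.
Self-financing check: at every node Δ·S+B equals the discounted successor values.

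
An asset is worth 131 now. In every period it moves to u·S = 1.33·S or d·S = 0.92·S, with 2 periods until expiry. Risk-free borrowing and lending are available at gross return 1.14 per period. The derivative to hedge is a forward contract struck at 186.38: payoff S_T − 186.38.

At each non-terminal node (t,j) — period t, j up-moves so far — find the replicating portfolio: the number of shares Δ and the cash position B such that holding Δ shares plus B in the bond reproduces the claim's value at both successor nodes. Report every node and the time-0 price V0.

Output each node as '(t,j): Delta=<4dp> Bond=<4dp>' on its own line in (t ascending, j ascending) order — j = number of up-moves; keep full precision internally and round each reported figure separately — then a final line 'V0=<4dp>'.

(0,0): Delta=1.0000 Bond=-143.4134
(1,0): Delta=1.0000 Bond=-163.4912
(1,1): Delta=1.0000 Bond=-163.4912
V0=-12.4134

The replicating-portfolio and risk-neutral prices coincide; use p* = (1.14−0.92)/(1.33−0.92) = 0.5366 for the latter.
Payoff layer (t=2): V(2,0)=-75.5016, V(2,1)=-26.0884, V(2,2)=45.3459
(1,0): S=120.5200. Δ = (V_up−V_dn)/(S_up−S_dn) = (-26.0884−-75.5016)/(160.2916−110.8784) = 1.0000. V = [p*·-26.0884 + (1−p*)·-75.5016]/1.14 = -42.9712. B = V − Δ·S = -163.4912.
(1,1): S=174.2300. Δ = (V_up−V_dn)/(S_up−S_dn) = (45.3459−-26.0884)/(231.7259−160.2916) = 1.0000. V = [p*·45.3459 + (1−p*)·-26.0884]/1.14 = 10.7388. B = V − Δ·S = -163.4912.
(0,0): S=131.0000. Δ = (V_up−V_dn)/(S_up−S_dn) = (10.7388−-42.9712)/(174.2300−120.5200) = 1.0000. V = [p*·10.7388 + (1−p*)·-42.9712]/1.14 = -12.4134. B = V − Δ·S = -143.4134.
Self-financing check: at every node Δ·S+B equals the discounted successor values.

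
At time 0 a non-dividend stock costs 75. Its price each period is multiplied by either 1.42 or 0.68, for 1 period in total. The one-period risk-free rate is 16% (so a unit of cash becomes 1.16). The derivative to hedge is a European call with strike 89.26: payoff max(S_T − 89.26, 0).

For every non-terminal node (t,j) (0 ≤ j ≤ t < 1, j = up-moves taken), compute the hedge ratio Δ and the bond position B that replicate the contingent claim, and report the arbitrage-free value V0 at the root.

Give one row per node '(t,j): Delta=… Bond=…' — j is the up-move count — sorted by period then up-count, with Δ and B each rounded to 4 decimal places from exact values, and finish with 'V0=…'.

No-arbitrage ⇒ martingale measure with p* = (R−d)/(u−d) = 0.6486.
Terminal payoffs: V(1,0)=0.0000, V(1,1)=17.2400
  t=0,j=0: stock 75.0000 → up 106.5000 (V=17.2400), down 51.0000 (V=0.0000). Price 9.6403; hedge Δ=0.3106, bond B=-13.6570.
Each (Δ,B) replicates both successor values, so the strategy is self-financing and V0 is arbitrage-free.

(0,0): Delta=0.3106 Bond=-13.6570
V0=9.6403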